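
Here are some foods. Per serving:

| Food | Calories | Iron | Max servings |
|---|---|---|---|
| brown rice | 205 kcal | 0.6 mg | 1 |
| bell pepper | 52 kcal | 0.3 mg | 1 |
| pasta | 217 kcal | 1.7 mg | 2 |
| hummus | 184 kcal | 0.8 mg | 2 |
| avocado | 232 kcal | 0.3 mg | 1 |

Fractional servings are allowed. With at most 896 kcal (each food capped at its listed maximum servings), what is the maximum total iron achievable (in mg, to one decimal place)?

5.4 mg

Iron per kcal: pasta 0.007834, bell pepper 0.005769, hummus 0.004348, brown rice 0.002927, avocado 0.001293.
Take 2 servings of pasta: uses 434 kcal, +3.4 mg iron (running total 3.4 mg).
Take 1 serving of bell pepper: uses 52 kcal, +0.3 mg iron (running total 3.7 mg).
Take 2 servings of hummus: uses 368 kcal, +1.6 mg iron (running total 5.3 mg).
Take 0.2049 servings of brown rice: uses 42 kcal, +0.1 mg iron (running total 5.4 mg).
Filling greedily by iron-per-kcal is optimal for one linear limit, giving 5.4 mg.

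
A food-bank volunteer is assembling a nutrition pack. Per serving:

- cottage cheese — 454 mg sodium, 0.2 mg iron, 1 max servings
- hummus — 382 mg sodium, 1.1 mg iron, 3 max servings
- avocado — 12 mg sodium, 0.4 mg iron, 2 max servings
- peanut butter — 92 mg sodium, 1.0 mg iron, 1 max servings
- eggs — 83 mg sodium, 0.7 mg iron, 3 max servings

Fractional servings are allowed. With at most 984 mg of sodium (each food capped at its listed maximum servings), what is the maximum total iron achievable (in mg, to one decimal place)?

Iron per mg sodium: avocado 0.03333, peanut butter 0.01087, eggs 0.008434, hummus 0.00288, cottage cheese 0.0004405.
Take 2 servings of avocado: uses 24 mg sodium, +0.8 mg iron (running total 0.8 mg).
Take 1 serving of peanut butter: uses 92 mg sodium, +1.0 mg iron (running total 1.8 mg).
Take 3 servings of eggs: uses 249 mg sodium, +2.1 mg iron (running total 3.9 mg).
Take 1.62 servings of hummus: uses 619 mg sodium, +1.8 mg iron (running total 5.7 mg).
Filling greedily by iron-per-mg sodium is optimal for one linear limit, giving 5.7 mg.

5.7 mg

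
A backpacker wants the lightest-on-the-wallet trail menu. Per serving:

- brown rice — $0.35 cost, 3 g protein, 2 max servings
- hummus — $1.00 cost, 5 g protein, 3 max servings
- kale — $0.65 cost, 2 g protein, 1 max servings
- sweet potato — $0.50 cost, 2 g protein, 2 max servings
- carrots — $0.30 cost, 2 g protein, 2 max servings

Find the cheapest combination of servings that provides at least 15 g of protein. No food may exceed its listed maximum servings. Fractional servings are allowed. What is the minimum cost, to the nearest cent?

$2.30

Cost per g of protein: brown rice $0.1167, carrots $0.1500, hummus $0.2000, sweet potato $0.2500, kale $0.3250.
Take 2 servings of brown rice: +6.0 g protein for $0.70 (total $0.70, still need 9.0 g).
Take 2 servings of carrots: +4.0 g protein for $0.60 (total $1.30, still need 5.0 g).
Take 1 serving of hummus: +5.0 g protein for $1.00 (total $2.30, still need 0.0 g).
Filling from the cheapest source first is optimal under one linear minimum: $2.30.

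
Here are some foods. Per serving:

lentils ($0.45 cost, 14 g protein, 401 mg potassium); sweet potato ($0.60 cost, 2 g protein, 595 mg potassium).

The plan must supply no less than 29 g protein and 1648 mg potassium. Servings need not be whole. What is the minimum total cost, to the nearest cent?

$1.75

At the optimum either one food covers both requirements or two foods hit both targets exactly; no other combination can be cheaper.
lentils only: max(29/14, 1648/401) = 4.11 servings → $1.85.
sweet potato only: max(29/2, 1648/595) = 14.5 servings → $8.70.
lentils + sweet potato with both tight: 1.854 servings and 1.52 servings → $1.75.
The minimum over all feasible corners is $1.75.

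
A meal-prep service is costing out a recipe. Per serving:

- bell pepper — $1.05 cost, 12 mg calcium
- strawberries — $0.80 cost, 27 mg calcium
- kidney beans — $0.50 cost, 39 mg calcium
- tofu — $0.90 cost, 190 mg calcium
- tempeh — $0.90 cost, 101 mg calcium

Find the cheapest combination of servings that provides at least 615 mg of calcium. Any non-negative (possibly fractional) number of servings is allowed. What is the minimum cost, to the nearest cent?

Cost per mg of calcium: tofu $0.0047, tempeh $0.0089, kidney beans $0.0128, strawberries $0.0296, bell pepper $0.0875.
With no serving limits, use only tofu: 615 mg / 190 mg = 3.237 servings × $0.90 = $2.91.

$2.91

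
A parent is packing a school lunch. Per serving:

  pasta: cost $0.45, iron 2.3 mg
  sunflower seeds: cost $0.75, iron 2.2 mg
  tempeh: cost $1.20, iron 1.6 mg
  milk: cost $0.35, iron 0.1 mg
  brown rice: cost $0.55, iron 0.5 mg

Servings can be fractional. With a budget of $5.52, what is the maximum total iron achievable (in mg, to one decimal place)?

28.2 mg

Iron per dollar: pasta 5.111, sunflower seeds 2.933, tempeh 1.333, brown rice 0.9091, milk 0.2857.
With no serving limits, spend the whole cost allowance on pasta: $5.52 / $0.45 × 2.3 mg = 28.2 mg.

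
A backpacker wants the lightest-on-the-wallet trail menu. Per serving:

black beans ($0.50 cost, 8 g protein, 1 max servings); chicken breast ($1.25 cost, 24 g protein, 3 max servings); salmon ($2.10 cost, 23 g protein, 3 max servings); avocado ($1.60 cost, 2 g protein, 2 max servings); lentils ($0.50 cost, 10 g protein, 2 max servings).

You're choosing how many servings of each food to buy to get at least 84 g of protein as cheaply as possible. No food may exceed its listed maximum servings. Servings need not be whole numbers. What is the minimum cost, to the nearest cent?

$4.33

Cost per g of protein: lentils $0.0500, chicken breast $0.0521, black beans $0.0625, salmon $0.0913, avocado $0.8000.
Take 2 servings of lentils: +20.0 g protein for $1.00 (total $1.00, still need 64.0 g).
Take 2.667 servings of chicken breast: +64.0 g protein for $3.33 (total $4.33, still need 0.0 g).
Greedy by cheapest-per-g is optimal for a single linear constraint, so the minimum cost is $4.33.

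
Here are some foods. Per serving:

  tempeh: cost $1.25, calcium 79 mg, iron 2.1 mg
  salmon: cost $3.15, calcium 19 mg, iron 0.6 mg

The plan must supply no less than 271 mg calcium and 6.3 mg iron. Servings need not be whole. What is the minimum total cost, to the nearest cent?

Minimising a linear cost over {calcium ≥ 271, iron ≥ 6.3, servings ≥ 0} — the optimum is at a vertex, using one or two foods.
tempeh only: max(271/79, 6.3/2.1) = 3.43 servings → $4.29.
salmon only: max(271/19, 6.3/0.6) = 14.26 servings → $44.93.
tempeh + salmon: the both-tight solution has a negative serving — not a feasible corner.
Cheapest feasible corner: $4.29.

$4.29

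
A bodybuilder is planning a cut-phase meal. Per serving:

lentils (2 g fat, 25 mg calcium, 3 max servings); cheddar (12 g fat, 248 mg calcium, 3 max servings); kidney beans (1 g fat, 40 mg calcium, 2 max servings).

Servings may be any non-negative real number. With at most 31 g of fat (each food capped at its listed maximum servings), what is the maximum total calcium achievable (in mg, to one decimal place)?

679.3 mg

Calcium per g fat: kidney beans 40, cheddar 20.67, lentils 12.5.
Take 2 servings of kidney beans: uses 2 g fat, +80.0 mg calcium (running total 80.0 mg).
Take 2.417 servings of cheddar: uses 29 g fat, +599.3 mg calcium (running total 679.3 mg).
Greedy by best ratio exhausts the fat allowance optimally: 679.3 mg.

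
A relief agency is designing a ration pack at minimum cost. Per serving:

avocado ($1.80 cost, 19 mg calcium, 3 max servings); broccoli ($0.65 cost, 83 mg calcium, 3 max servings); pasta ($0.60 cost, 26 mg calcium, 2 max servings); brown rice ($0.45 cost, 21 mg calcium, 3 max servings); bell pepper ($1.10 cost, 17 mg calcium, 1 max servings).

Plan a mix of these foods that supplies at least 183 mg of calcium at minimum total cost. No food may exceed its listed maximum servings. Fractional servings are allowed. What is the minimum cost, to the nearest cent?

Cost per mg of calcium: broccoli $0.0078, brown rice $0.0214, pasta $0.0231, bell pepper $0.0647, avocado $0.0947.
Take 2.205 servings of broccoli: +183.0 mg calcium for $1.43 (total $1.43, still need 0.0 mg).
Filling from the cheapest source first is optimal under one linear minimum: $1.43.

$1.43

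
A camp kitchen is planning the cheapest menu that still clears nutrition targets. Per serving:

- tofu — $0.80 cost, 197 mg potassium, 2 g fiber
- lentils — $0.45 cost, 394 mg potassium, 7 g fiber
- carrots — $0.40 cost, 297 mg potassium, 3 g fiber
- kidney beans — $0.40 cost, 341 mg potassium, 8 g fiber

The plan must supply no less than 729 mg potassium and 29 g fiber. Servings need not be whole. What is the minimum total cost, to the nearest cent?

tofu only: max(729/197, 29/2) = 14.5 servings → $11.60.
lentils only: max(729/394, 29/7) = 4.143 servings → $1.86.
carrots only: max(729/297, 29/3) = 9.667 servings → $3.87.
kidney beans only: max(729/341, 29/8) = 3.625 servings → $1.45.
tofu + lentils: the both-tight solution has a negative serving — not a feasible corner.
tofu + carrots: intersection lies outside the first quadrant.
tofu + kidney beans: the both-tight solution has a negative serving — not a feasible corner.
lentils + carrots with both targets exact would need a negative amount; discard.
lentils + kidney beans: the both-tight solution has a negative serving — not a feasible corner.
carrots + kidney beans: intersection lies outside the first quadrant.
The minimum over all feasible corners is $1.45.

$1.45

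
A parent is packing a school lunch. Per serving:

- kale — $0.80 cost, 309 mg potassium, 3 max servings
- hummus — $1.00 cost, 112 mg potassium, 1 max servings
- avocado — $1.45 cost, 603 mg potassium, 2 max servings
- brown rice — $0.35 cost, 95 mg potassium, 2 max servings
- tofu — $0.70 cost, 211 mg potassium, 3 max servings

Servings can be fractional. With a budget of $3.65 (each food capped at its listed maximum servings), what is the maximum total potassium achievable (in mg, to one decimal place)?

1495.7 mg

Potassium per dollar: avocado 415.9, kale 386.2, tofu 301.4, brown rice 271.4, hummus 112.
Take 2 servings of avocado: spends $2.90, +1206.0 mg potassium (running total 1206.0 mg).
Take 0.9375 servings of kale: spends $0.75, +289.7 mg potassium (running total 1495.7 mg).
Filling greedily by potassium-per-dollar is optimal for one linear limit, giving 1495.7 mg.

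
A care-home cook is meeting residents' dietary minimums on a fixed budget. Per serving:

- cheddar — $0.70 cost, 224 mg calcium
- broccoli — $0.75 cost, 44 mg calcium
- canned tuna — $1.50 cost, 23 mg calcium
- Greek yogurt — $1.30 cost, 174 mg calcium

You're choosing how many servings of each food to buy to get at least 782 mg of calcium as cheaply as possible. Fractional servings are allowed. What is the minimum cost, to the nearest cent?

Cost per mg of calcium: cheddar $0.0031, Greek yogurt $0.0075, broccoli $0.0170, canned tuna $0.0652.
With no serving limits, use only cheddar: 782 mg / 224 mg = 3.491 servings × $0.70 = $2.44.

$2.44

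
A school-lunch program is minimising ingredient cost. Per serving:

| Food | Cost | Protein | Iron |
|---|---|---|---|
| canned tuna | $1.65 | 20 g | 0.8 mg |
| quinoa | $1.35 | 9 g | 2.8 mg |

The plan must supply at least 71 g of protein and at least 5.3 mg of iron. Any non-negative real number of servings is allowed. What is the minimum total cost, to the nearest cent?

$6.47

At the optimum either one food covers both requirements or two foods hit both targets exactly; no other combination can be cheaper.
canned tuna only: max(71/20, 5.3/0.8) = 6.625 servings → $10.93.
quinoa only: max(71/9, 5.3/2.8) = 7.889 servings → $10.65.
canned tuna + quinoa with both tight: 3.096 servings and 1.008 servings → $6.47.
So the least-cost plan costs $6.47.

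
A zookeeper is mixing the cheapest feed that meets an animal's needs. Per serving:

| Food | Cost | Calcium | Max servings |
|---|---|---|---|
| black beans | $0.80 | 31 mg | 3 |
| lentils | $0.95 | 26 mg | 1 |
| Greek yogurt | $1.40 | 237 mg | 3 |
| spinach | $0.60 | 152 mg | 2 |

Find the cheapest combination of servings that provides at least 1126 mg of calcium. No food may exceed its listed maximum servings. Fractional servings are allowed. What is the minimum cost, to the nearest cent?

Cost per mg of calcium: spinach $0.0039, Greek yogurt $0.0059, black beans $0.0258, lentils $0.0365.
Take 2 servings of spinach: +304.0 mg calcium for $1.20 (total $1.20, still need 822.0 mg).
Take 3 servings of Greek yogurt: +711.0 mg calcium for $4.20 (total $5.40, still need 111.0 mg).
Take 3 servings of black beans: +93.0 mg calcium for $2.40 (total $7.80, still need 18.0 mg).
Take 0.6923 servings of lentils: +18.0 mg calcium for $0.66 (total $8.46, still need 0.0 mg).
Greedy by cheapest-per-mg is optimal for a single linear constraint, so the minimum cost is $8.46.

$8.46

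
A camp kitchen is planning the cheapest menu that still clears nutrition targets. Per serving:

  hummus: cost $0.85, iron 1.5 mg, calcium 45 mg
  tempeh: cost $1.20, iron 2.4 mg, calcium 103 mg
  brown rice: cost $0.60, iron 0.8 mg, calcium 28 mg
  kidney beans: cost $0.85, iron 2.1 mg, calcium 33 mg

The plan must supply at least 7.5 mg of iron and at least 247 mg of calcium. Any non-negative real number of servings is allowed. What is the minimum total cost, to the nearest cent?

At the optimum either one food covers both requirements or two foods hit both targets exactly; no other combination can be cheaper.
hummus only: max(7.5/1.5, 247/45) = 5.489 servings → $4.67.
tempeh only: max(7.5/2.4, 247/103) = 3.125 servings → $3.75.
brown rice only: max(7.5/0.8, 247/28) = 9.375 servings → $5.62.
kidney beans only: max(7.5/2.1, 247/33) = 7.485 servings → $6.36.
hummus + tempeh with both tight: 3.865 servings and 0.7097 servings → $4.14.
hummus + brown rice with both tight: 2.067 servings and 5.5 servings → $5.06.
hummus + kidney beans: intersection lies outside the first quadrant.
tempeh + brown rice: the both-tight solution has a negative serving — not a feasible corner.
tempeh + kidney beans with both tight: 1.978 servings and 1.311 servings → $3.49.
brown rice + kidney beans with both tight: 8.37 servings and 0.3827 servings → $5.35.
Cheapest feasible corner: $3.49.

$3.49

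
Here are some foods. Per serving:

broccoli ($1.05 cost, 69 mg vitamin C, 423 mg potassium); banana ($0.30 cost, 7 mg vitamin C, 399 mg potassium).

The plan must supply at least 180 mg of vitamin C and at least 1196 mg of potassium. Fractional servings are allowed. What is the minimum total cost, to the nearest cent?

For a min-cost LP with two ≥-constraints, a basic feasible solution has at most two positive variables.
broccoli only: max(180/69, 1196/423) = 2.827 servings → $2.97.
banana only: max(180/7, 1196/399) = 25.71 servings → $7.71.
broccoli + banana with both tight: 2.582 servings and 0.2598 servings → $2.79.
So the least-cost plan costs $2.79.

$2.79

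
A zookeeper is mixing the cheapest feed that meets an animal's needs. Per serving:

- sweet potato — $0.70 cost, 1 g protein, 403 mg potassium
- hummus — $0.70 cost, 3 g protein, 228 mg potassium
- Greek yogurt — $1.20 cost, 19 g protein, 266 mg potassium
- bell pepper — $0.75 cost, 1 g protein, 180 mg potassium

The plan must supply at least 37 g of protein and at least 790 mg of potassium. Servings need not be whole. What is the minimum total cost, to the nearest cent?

This is a tiny linear program; its minimum lies at a vertex of the feasible set. List the vertices and price them.
sweet potato only: max(37/1, 790/403) = 37 servings → $25.90.
hummus only: max(37/3, 790/228) = 12.33 servings → $8.63.
Greek yogurt only: max(37/19, 790/266) = 2.97 servings → $3.56.
bell pepper only: max(37/1, 790/180) = 37 servings → $27.75.
sweet potato + hummus: the both-tight solution has a negative serving — not a feasible corner.
sweet potato + Greek yogurt with both tight: 0.6992 servings and 1.911 servings → $2.78.
sweet potato + bell pepper: intersection lies outside the first quadrant.
hummus + Greek yogurt with both tight: 1.462 servings and 1.716 servings → $3.08.
hummus + bell pepper with both targets exact would need a negative amount; discard.
Greek yogurt + bell pepper with both tight: 1.861 servings and 1.639 servings → $3.46.
Cheapest feasible corner: $2.78.

$2.78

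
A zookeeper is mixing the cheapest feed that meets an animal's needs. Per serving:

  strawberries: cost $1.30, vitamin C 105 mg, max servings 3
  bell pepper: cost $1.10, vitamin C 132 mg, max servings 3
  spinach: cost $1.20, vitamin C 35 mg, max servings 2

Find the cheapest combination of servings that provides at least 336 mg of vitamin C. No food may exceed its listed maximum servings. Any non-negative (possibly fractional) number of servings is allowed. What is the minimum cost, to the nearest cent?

$2.80

Cost per mg of vitamin C: bell pepper $0.0083, strawberries $0.0124, spinach $0.0343.
Take 2.545 servings of bell pepper: +336.0 mg vitamin C for $2.80 (total $2.80, still need 0.0 mg).
Filling from the cheapest source first is optimal under one linear minimum: $2.80.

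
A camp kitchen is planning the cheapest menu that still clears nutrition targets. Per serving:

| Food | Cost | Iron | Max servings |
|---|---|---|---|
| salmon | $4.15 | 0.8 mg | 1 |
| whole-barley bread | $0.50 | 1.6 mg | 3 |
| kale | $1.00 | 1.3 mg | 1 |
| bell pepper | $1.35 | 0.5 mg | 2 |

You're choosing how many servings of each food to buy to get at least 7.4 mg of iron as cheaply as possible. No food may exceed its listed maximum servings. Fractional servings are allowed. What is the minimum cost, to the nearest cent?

Cost per mg of iron: whole-barley bread $0.3125, kale $0.7692, bell pepper $2.7000, salmon $5.1875.
Take 3 servings of whole-barley bread: +4.8 mg iron for $1.50 (total $1.50, still need 2.6 mg).
Take 1 serving of kale: +1.3 mg iron for $1.00 (total $2.50, still need 1.3 mg).
Take 2 servings of bell pepper: +1.0 mg iron for $2.70 (total $5.20, still need 0.3 mg).
Take 0.375 servings of salmon: +0.3 mg iron for $1.56 (total $6.76, still need 0.0 mg).
Filling from the cheapest source first is optimal under one linear minimum: $6.76.

$6.76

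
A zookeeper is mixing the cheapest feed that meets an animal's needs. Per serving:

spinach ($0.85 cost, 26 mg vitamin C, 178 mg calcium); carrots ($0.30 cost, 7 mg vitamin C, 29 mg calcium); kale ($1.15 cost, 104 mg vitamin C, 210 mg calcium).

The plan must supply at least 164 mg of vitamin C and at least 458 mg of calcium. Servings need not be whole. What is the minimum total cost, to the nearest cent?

Compare the cost at each extreme point of the feasible region.
spinach only: max(164/26, 458/178) = 6.308 servings → $5.36.
carrots only: max(164/7, 458/29) = 23.43 servings → $7.03.
kale only: max(164/104, 458/210) = 2.181 servings → $2.51.
spinach + carrots: the both-tight solution has a negative serving — not a feasible corner.
spinach + kale with both tight: 1.011 servings and 1.324 servings → $2.38.
carrots + kale with both tight: 8.533 servings and 1.003 servings → $3.71.
Cheapest feasible corner: $2.38.

$2.38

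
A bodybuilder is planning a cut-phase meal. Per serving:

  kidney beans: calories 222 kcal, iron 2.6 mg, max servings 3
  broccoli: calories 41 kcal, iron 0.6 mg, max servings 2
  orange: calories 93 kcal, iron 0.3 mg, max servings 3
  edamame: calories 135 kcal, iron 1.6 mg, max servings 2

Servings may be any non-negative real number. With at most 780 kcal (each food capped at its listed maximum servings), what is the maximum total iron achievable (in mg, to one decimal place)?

Iron per kcal: broccoli 0.01463, edamame 0.01185, kidney beans 0.01171, orange 0.003226.
Take 2 servings of broccoli: uses 82 kcal, +1.2 mg iron (running total 1.2 mg).
Take 2 servings of edamame: uses 270 kcal, +3.2 mg iron (running total 4.4 mg).
Take 1.928 servings of kidney beans: uses 428 kcal, +5.0 mg iron (running total 9.4 mg).
Filling greedily by iron-per-kcal is optimal for one linear limit, giving 9.4 mg.

9.4 mg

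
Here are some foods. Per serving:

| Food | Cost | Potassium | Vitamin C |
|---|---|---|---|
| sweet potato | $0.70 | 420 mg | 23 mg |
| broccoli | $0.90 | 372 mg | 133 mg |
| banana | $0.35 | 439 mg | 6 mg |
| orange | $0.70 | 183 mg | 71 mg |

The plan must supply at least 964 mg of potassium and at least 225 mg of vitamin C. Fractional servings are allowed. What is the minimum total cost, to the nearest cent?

$1.77

This is a tiny linear program; its minimum lies at a vertex of the feasible set. List the vertices and price them.
sweet potato only: max(964/420, 225/23) = 9.783 servings → $6.85.
broccoli only: max(964/372, 225/133) = 2.591 servings → $2.33.
banana only: max(964/439, 225/6) = 37.5 servings → $13.12.
orange only: max(964/183, 225/71) = 5.268 servings → $3.69.
sweet potato + broccoli with both tight: 0.941 servings and 1.529 servings → $2.03.
sweet potato + banana: intersection lies outside the first quadrant.
sweet potato + orange with both tight: 1.065 servings and 2.824 servings → $2.72.
broccoli + banana with both tight: 1.656 servings and 0.7927 servings → $1.77.
broccoli + orange with both targets exact would need a negative amount; discard.
banana + orange with both tight: 0.9068 servings and 3.092 servings → $2.48.
Cheapest feasible corner: $1.77.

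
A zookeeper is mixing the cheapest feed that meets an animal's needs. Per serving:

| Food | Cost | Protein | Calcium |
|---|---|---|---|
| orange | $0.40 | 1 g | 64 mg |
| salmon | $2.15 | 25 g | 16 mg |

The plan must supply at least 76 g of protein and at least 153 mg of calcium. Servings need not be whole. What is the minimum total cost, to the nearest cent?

$7.05

For a min-cost LP with two ≥-constraints, a basic feasible solution has at most two positive variables.
orange only: max(76/1, 153/64) = 76 servings → $30.40.
salmon only: max(76/25, 153/16) = 9.562 servings → $20.56.
orange + salmon with both tight: 1.647 servings and 2.974 servings → $7.05.
Cheapest feasible corner: $7.05.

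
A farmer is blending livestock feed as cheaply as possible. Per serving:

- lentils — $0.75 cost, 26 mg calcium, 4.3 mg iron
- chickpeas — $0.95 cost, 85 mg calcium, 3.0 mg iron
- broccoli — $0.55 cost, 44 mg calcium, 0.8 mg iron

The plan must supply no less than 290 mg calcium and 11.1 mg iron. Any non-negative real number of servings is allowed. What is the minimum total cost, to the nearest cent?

At the optimum either one food covers both requirements or two foods hit both targets exactly; no other combination can be cheaper.
lentils only: max(290/26, 11.1/4.3) = 11.15 servings → $8.37.
chickpeas only: max(290/85, 11.1/3.0) = 3.7 servings → $3.52.
broccoli only: max(290/44, 11.1/0.8) = 13.88 servings → $7.63.
lentils + chickpeas with both tight: 0.2557 servings and 3.334 servings → $3.36.
lentils + broccoli with both tight: 1.523 servings and 5.691 servings → $4.27.
chickpeas + broccoli: the both-tight solution has a negative serving — not a feasible corner.
Cheapest feasible corner: $3.36.

$3.36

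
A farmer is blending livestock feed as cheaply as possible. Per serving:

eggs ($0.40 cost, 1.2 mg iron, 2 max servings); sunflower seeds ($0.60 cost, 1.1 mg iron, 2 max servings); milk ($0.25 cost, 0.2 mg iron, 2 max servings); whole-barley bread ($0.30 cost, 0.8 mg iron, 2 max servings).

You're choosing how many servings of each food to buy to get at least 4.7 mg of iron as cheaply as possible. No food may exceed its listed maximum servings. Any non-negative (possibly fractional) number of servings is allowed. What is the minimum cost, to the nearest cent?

$1.78

Cost per mg of iron: eggs $0.3333, whole-barley bread $0.3750, sunflower seeds $0.5455, milk $1.2500.
Take 2 servings of eggs: +2.4 mg iron for $0.80 (total $0.80, still need 2.3 mg).
Take 2 servings of whole-barley bread: +1.6 mg iron for $0.60 (total $1.40, still need 0.7 mg).
Take 0.6364 servings of sunflower seeds: +0.7 mg iron for $0.38 (total $1.78, still need 0.0 mg).
Greedy by cheapest-per-mg is optimal for a single linear constraint, so the minimum cost is $1.78.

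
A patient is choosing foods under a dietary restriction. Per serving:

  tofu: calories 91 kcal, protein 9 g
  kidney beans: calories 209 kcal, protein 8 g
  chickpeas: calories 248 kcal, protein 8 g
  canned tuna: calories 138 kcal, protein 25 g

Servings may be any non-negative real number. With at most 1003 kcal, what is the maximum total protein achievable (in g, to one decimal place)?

Protein per kcal: canned tuna 0.1812, tofu 0.0989, kidney beans 0.03828, chickpeas 0.03226.
With no serving limits, spend the whole calories allowance on canned tuna: 1003 kcal / 138 kcal × 25 g = 181.7 g.

181.7 g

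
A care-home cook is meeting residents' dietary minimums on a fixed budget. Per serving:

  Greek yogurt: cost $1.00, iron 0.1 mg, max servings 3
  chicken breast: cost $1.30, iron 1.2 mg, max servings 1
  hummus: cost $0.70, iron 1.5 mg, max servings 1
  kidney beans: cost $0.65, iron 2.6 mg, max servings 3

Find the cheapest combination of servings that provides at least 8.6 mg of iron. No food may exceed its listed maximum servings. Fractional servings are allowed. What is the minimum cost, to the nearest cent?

Cost per mg of iron: kidney beans $0.2500, hummus $0.4667, chicken breast $1.0833, Greek yogurt $10.0000.
Take 3 servings of kidney beans: +7.8 mg iron for $1.95 (total $1.95, still need 0.8 mg).
Take 0.5333 servings of hummus: +0.8 mg iron for $0.37 (total $2.32, still need 0.0 mg).
Filling from the cheapest source first is optimal under one linear minimum: $2.32.

$2.32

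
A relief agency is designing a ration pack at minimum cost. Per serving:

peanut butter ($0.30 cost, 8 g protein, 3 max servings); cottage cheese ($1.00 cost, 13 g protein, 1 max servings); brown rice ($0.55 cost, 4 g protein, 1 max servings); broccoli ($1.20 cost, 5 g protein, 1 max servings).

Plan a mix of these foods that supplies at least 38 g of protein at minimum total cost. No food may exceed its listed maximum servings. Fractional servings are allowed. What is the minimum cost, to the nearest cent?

Cost per g of protein: peanut butter $0.0375, cottage cheese $0.0769, brown rice $0.1375, broccoli $0.2400.
Take 3 servings of peanut butter: +24.0 g protein for $0.90 (total $0.90, still need 14.0 g).
Take 1 serving of cottage cheese: +13.0 g protein for $1.00 (total $1.90, still need 1.0 g).
Take 0.25 servings of brown rice: +1.0 g protein for $0.14 (total $2.04, still need 0.0 g).
Filling from the cheapest source first is optimal under one linear minimum: $2.04.

$2.04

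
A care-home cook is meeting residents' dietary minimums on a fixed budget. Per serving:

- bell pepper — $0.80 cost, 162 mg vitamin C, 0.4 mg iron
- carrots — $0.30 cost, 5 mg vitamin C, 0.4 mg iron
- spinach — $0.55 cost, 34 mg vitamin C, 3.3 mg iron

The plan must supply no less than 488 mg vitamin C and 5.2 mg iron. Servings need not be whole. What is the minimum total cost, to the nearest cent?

$2.88

This is a tiny linear program; its minimum lies at a vertex of the feasible set. List the vertices and price them.
bell pepper only: max(488/162, 5.2/0.4) = 13 servings → $10.40.
carrots only: max(488/5, 5.2/0.4) = 97.6 servings → $29.28.
spinach only: max(488/34, 5.2/3.3) = 14.35 servings → $7.89.
bell pepper + carrots with both tight: 2.694 servings and 10.31 servings → $5.25.
bell pepper + spinach with both tight: 2.752 servings and 1.242 servings → $2.88.
carrots + spinach: the both-tight solution has a negative serving — not a feasible corner.
The minimum over all feasible corners is $2.88.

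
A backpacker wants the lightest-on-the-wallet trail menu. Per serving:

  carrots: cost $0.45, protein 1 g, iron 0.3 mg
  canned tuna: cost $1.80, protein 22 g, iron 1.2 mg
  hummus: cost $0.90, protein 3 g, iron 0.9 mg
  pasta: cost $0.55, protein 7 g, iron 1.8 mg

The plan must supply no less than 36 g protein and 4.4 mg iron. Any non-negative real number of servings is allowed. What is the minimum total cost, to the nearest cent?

$2.83

An LP optimum is at a vertex; with two nutrient constraints at most two foods are used. Check each candidate.
carrots only: max(36/1, 4.4/0.3) = 36 servings → $16.20.
canned tuna only: max(36/22, 4.4/1.2) = 3.667 servings → $6.60.
hummus only: max(36/3, 4.4/0.9) = 12 servings → $10.80.
pasta only: max(36/7, 4.4/1.8) = 5.143 servings → $2.83.
carrots + canned tuna with both tight: 9.926 servings and 1.185 servings → $6.60.
carrots + hummus (both tight): parallel constraints — no distinct corner.
carrots + pasta: the both-tight solution has a negative serving — not a feasible corner.
canned tuna + hummus with both tight: 1.185 servings and 3.309 servings → $5.11.
canned tuna + pasta with both tight: 1.09 servings and 1.718 servings → $2.91.
hummus + pasta: the both-tight solution has a negative serving — not a feasible corner.
Cheapest feasible corner: $2.83.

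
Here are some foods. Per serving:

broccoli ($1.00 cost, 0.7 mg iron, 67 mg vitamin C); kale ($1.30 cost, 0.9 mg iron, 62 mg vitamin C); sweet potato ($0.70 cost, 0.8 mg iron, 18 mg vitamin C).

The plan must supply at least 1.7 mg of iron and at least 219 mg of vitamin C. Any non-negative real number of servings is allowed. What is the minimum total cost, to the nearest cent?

$3.27

broccoli only: max(1.7/0.7, 219/67) = 3.269 servings → $3.27.
kale only: max(1.7/0.9, 219/62) = 3.532 servings → $4.59.
sweet potato only: max(1.7/0.8, 219/18) = 12.17 servings → $8.52.
broccoli + kale: the both-tight solution has a negative serving — not a feasible corner.
broccoli + sweet potato: the both-tight solution has a negative serving — not a feasible corner.
kale + sweet potato: intersection lies outside the first quadrant.
The minimum over all feasible corners is $3.27.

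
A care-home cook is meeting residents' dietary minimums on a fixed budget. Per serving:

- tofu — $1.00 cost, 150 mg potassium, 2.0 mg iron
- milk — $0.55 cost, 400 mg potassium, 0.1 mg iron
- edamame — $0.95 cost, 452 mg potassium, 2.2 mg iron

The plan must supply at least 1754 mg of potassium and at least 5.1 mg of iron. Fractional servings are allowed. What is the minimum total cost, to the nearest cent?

$3.15

tofu only: max(1754/150, 5.1/2.0) = 11.69 servings → $11.69.
milk only: max(1754/400, 5.1/0.1) = 51 servings → $28.05.
edamame only: max(1754/452, 5.1/2.2) = 3.881 servings → $3.69.
tofu + milk with both tight: 2.375 servings and 3.494 servings → $4.30.
tofu + edamame: intersection lies outside the first quadrant.
milk + edamame with both tight: 1.861 servings and 2.234 servings → $3.15.
So the least-cost plan costs $3.15.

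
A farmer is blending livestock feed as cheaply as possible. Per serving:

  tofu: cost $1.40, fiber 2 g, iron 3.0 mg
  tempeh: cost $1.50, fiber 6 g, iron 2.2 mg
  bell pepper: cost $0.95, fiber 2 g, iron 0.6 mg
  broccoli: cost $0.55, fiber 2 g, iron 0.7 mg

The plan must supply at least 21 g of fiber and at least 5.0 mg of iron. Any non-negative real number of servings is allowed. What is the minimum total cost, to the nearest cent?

$5.25

With two linear requirements the optimum uses one or two foods; enumerate the corners.
tofu only: max(21/2, 5.0/3.0) = 10.5 servings → $14.70.
tempeh only: max(21/6, 5.0/2.2) = 3.5 servings → $5.25.
bell pepper only: max(21/2, 5.0/0.6) = 10.5 servings → $9.97.
broccoli only: max(21/2, 5.0/0.7) = 10.5 servings → $5.78.
tofu + tempeh: intersection lies outside the first quadrant.
tofu + bell pepper: the both-tight solution has a negative serving — not a feasible corner.
tofu + broccoli: the both-tight solution has a negative serving — not a feasible corner.
tempeh + bell pepper with both targets exact would need a negative amount; discard.
tempeh + broccoli with both targets exact would need a negative amount; discard.
bell pepper + broccoli with both targets exact would need a negative amount; discard.
Cheapest feasible corner: $5.25.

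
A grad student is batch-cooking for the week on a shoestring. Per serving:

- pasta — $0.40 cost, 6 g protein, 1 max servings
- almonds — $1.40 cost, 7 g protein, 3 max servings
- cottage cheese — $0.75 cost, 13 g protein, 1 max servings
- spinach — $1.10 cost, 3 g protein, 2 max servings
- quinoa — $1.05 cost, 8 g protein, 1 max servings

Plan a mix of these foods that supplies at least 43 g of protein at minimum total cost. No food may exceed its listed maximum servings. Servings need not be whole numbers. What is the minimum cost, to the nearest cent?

Cost per g of protein: cottage cheese $0.0577, pasta $0.0667, quinoa $0.1313, almonds $0.2000, spinach $0.3667.
Take 1 serving of cottage cheese: +13.0 g protein for $0.75 (total $0.75, still need 30.0 g).
Take 1 serving of pasta: +6.0 g protein for $0.40 (total $1.15, still need 24.0 g).
Take 1 serving of quinoa: +8.0 g protein for $1.05 (total $2.20, still need 16.0 g).
Take 2.286 servings of almonds: +16.0 g protein for $3.20 (total $5.40, still need 0.0 g).
Filling from the cheapest source first is optimal under one linear minimum: $5.40.

$5.40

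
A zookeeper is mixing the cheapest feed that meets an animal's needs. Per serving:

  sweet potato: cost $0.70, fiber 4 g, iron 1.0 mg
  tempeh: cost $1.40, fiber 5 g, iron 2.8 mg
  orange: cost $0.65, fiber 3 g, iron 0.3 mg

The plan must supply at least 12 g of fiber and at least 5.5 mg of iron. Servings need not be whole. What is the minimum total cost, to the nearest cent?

$2.95

An LP optimum is at a vertex; with two nutrient constraints at most two foods are used. Check each candidate.
sweet potato only: max(12/4, 5.5/1.0) = 5.5 servings → $3.85.
tempeh only: max(12/5, 5.5/2.8) = 2.4 servings → $3.36.
orange only: max(12/3, 5.5/0.3) = 18.33 servings → $11.92.
sweet potato + tempeh with both tight: 0.9839 servings and 1.613 servings → $2.95.
sweet potato + orange: the both-tight solution has a negative serving — not a feasible corner.
tempeh + orange with both tight: 1.87 servings and 0.8841 servings → $3.19.
Cheapest feasible corner: $2.95.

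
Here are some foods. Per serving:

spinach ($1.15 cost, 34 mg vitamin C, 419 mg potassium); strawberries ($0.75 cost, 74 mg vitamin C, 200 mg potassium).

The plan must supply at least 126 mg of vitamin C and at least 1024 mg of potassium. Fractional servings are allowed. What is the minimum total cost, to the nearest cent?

$2.96

At the optimum either one food covers both requirements or two foods hit both targets exactly; no other combination can be cheaper.
spinach only: max(126/34, 1024/419) = 3.706 servings → $4.26.
strawberries only: max(126/74, 1024/200) = 5.12 servings → $3.84.
spinach + strawberries with both tight: 2.089 servings and 0.7427 servings → $2.96.
Cheapest feasible corner: $2.96.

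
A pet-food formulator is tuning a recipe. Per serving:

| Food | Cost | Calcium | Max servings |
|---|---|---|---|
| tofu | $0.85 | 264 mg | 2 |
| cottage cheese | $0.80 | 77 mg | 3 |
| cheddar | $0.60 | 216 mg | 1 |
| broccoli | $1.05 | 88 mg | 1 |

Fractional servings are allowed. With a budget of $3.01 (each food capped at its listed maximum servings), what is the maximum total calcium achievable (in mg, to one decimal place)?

812.3 mg

Calcium per dollar: cheddar 360, tofu 310.6, cottage cheese 96.25, broccoli 83.81.
Take 1 serving of cheddar: spends $0.60, +216.0 mg calcium (running total 216.0 mg).
Take 2 servings of tofu: spends $1.70, +528.0 mg calcium (running total 744.0 mg).
Take 0.8875 servings of cottage cheese: spends $0.71, +68.3 mg calcium (running total 812.3 mg).
Greedy by best ratio exhausts the cost allowance optimally: 812.3 mg.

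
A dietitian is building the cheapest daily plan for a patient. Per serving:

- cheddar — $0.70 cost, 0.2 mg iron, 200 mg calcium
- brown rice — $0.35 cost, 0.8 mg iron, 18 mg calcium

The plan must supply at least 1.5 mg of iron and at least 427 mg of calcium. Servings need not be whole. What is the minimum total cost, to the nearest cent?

$1.89

Minimising a linear cost over {iron ≥ 1.5, calcium ≥ 427, servings ≥ 0} — the optimum is at a vertex, using one or two foods.
cheddar only: max(1.5/0.2, 427/200) = 7.5 servings → $5.25.
brown rice only: max(1.5/0.8, 427/18) = 23.72 servings → $8.30.
cheddar + brown rice with both tight: 2.012 servings and 1.372 servings → $1.89.
Cheapest feasible corner: $1.89.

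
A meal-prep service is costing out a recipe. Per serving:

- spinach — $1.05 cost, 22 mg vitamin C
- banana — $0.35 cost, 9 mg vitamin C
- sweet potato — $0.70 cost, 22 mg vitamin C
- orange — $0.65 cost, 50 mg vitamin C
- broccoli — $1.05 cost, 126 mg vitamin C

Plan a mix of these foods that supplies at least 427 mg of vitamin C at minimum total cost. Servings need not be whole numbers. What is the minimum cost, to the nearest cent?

$3.56

Cost per mg of vitamin C: broccoli $0.0083, orange $0.0130, sweet potato $0.0318, banana $0.0389, spinach $0.0477.
With no serving limits, use only broccoli: 427 mg / 126 mg = 3.389 servings × $1.05 = $3.56.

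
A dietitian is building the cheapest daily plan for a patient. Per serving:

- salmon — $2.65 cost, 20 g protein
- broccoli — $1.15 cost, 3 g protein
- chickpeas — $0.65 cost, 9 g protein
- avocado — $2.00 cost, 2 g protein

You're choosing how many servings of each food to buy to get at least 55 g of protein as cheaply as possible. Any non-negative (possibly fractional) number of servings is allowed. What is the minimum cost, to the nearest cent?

Cost per g of protein: chickpeas $0.0722, salmon $0.1325, broccoli $0.3833, avocado $1.0000.
With no serving limits, use only chickpeas: 55 g / 9 g = 6.111 servings × $0.65 = $3.97.

$3.97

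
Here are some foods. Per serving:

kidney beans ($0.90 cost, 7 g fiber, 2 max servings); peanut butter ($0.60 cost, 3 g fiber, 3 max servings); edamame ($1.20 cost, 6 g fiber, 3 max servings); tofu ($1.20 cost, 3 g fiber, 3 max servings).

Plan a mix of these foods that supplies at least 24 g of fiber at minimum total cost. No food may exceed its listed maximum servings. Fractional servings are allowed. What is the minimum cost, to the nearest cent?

Cost per g of fiber: kidney beans $0.1286, peanut butter $0.2000, edamame $0.2000, tofu $0.4000.
Take 2 servings of kidney beans: +14.0 g fiber for $1.80 (total $1.80, still need 10.0 g).
Take 3 servings of peanut butter: +9.0 g fiber for $1.80 (total $3.60, still need 1.0 g).
Take 0.1667 servings of edamame: +1.0 g fiber for $0.20 (total $3.80, still need 0.0 g).
Greedy by cheapest-per-g is optimal for a single linear constraint, so the minimum cost is $3.80.

$3.80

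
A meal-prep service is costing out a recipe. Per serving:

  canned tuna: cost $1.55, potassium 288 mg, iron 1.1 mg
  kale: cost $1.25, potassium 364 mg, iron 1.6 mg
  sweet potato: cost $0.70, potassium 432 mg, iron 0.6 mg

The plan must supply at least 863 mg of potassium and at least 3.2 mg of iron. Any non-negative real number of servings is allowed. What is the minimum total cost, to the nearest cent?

$2.61

Minimising a linear cost over {potassium ≥ 863, iron ≥ 3.2, servings ≥ 0} — the optimum is at a vertex, using one or two foods.
canned tuna only: max(863/288, 3.2/1.1) = 2.997 servings → $4.64.
kale only: max(863/364, 3.2/1.6) = 2.371 servings → $2.96.
sweet potato only: max(863/432, 3.2/0.6) = 5.333 servings → $3.73.
canned tuna + kale with both targets exact would need a negative amount; discard.
canned tuna + sweet potato with both tight: 2.859 servings and 0.0916 servings → $4.50.
kale + sweet potato with both tight: 1.829 servings and 0.4569 servings → $2.61.
So the least-cost plan costs $2.61.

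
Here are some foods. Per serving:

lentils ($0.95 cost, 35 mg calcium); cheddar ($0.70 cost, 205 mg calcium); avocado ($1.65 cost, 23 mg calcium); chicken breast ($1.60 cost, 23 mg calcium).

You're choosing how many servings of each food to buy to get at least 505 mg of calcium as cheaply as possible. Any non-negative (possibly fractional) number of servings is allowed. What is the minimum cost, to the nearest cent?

$1.72

Cost per mg of calcium: cheddar $0.0034, lentils $0.0271, chicken breast $0.0696, avocado $0.0717.
With no serving limits, use only cheddar: 505 mg / 205 mg = 2.463 servings × $0.70 = $1.72.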